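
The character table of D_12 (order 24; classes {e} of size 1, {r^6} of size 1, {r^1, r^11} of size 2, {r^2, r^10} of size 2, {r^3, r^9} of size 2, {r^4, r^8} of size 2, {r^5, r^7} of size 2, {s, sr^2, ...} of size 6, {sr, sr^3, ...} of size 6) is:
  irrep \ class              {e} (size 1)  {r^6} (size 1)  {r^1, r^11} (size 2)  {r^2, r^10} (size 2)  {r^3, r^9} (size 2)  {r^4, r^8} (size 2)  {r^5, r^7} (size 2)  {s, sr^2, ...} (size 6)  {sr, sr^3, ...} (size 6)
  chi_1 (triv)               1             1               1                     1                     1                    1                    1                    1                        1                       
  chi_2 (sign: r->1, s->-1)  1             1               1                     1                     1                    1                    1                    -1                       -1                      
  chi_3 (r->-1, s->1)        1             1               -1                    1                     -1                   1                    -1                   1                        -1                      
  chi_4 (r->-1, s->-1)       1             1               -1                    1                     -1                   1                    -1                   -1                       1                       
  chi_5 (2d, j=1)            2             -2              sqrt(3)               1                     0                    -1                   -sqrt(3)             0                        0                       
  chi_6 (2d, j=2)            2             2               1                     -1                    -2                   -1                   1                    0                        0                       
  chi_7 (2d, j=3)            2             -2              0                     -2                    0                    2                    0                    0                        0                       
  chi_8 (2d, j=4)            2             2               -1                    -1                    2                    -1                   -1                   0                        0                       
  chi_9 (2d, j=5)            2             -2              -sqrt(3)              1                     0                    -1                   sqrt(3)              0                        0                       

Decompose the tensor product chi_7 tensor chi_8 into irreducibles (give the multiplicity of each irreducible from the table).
chi_7 tensor chi_8 = chi_5 + chi_9 (all other irreducibles have multiplicity 0).

Proof sketch: The character of a tensor product is the pointwise product (chi_7 * chi_8)(C) = chi_7(C) * chi_8(C):
  {e}: (2)*(2), {r^6}: (-2)*(2), {r^1, r^11}: (0)*(-1), {r^2, r^10}: (-2)*(-1), {r^3, r^9}: (0)*(2), {r^4, r^8}: (2)*(-1), {r^5, r^7}: (0)*(-1), {s, sr^2, ...}: (0)*(0), {sr, sr^3, ...}: (0)*(0)
so (chi_7 * chi_8) takes values
  {e} -> 4, {r^6} -> -4, {r^1, r^11} -> 0, {r^2, r^10} -> 2, {r^3, r^9} -> 0, {r^4, r^8} -> -2, {r^5, r^7} -> 0, {s, sr^2, ...} -> 0, {sr, sr^3, ...} -> 0.
Now take the inner product of this character with each irreducible chi from the table, <chi_7*chi_8, chi> = (1/24) sum_C |C| (chi_7*chi_8)(C) conj(chi(C)):
  <chi_7*chi_8, chi_1> = (1/24)[1*(4)*conj(1) + 1*(-4)*conj(1) + 2*(0)*conj(1) + 2*(2)*conj(1) + 2*(0)*conj(1) + 2*(-2)*conj(1) + 2*(0)*conj(1) + 6*(0)*conj(1) + 6*(0)*conj(1)]
      = (1/24)[(4) + (-4) + (0) + (4) + (0) + (-4) + (0) + (0) + (0)] = 0/24 = 0
  <chi_7*chi_8, chi_2> = (1/24)[1*(4)*conj(1) + 1*(-4)*conj(1) + 2*(0)*conj(1) + 2*(2)*conj(1) + 2*(0)*conj(1) + 2*(-2)*conj(1) + 2*(0)*conj(1) + 6*(0)*conj(-1) + 6*(0)*conj(-1)]
      = (1/24)[(4) + (-4) + (0) + (4) + (0) + (-4) + (0) + (0) + (0)] = 0/24 = 0
  <chi_7*chi_8, chi_3> = (1/24)[1*(4)*conj(1) + 1*(-4)*conj(1) + 2*(0)*conj(-1) + 2*(2)*conj(1) + 2*(0)*conj(-1) + 2*(-2)*conj(1) + 2*(0)*conj(-1) + 6*(0)*conj(1) + 6*(0)*conj(-1)]
      = (1/24)[(4) + (-4) + (0) + (4) + (0) + (-4) + (0) + (0) + (0)] = 0/24 = 0
  <chi_7*chi_8, chi_4> = (1/24)[1*(4)*conj(1) + 1*(-4)*conj(1) + 2*(0)*conj(-1) + 2*(2)*conj(1) + 2*(0)*conj(-1) + 2*(-2)*conj(1) + 2*(0)*conj(-1) + 6*(0)*conj(-1) + 6*(0)*conj(1)]
      = (1/24)[(4) + (-4) + (0) + (4) + (0) + (-4) + (0) + (0) + (0)] = 0/24 = 0
  <chi_7*chi_8, chi_5> = (1/24)[1*(4)*conj(2) + 1*(-4)*conj(-2) + 2*(0)*conj(sqrt(3)) + 2*(2)*conj(1) + 2*(0)*conj(0) + 2*(-2)*conj(-1) + 2*(0)*conj(-sqrt(3)) + 6*(0)*conj(0) + 6*(0)*conj(0)]
      = (1/24)[(8) + (8) + (0) + (4) + (0) + (4) + (0) + (0) + (0)] = 24/24 = 1
  <chi_7*chi_8, chi_6> = (1/24)[1*(4)*conj(2) + 1*(-4)*conj(2) + 2*(0)*conj(1) + 2*(2)*conj(-1) + 2*(0)*conj(-2) + 2*(-2)*conj(-1) + 2*(0)*conj(1) + 6*(0)*conj(0) + 6*(0)*conj(0)]
      = (1/24)[(8) + (-8) + (0) + (-4) + (0) + (4) + (0) + (0) + (0)] = 0/24 = 0
  <chi_7*chi_8, chi_7> = (1/24)[1*(4)*conj(2) + 1*(-4)*conj(-2) + 2*(0)*conj(0) + 2*(2)*conj(-2) + 2*(0)*conj(0) + 2*(-2)*conj(2) + 2*(0)*conj(0) + 6*(0)*conj(0) + 6*(0)*conj(0)]
      = (1/24)[(8) + (8) + (0) + (-8) + (0) + (-8) + (0) + (0) + (0)] = 0/24 = 0
  <chi_7*chi_8, chi_8> = (1/24)[1*(4)*conj(2) + 1*(-4)*conj(2) + 2*(0)*conj(-1) + 2*(2)*conj(-1) + 2*(0)*conj(2) + 2*(-2)*conj(-1) + 2*(0)*conj(-1) + 6*(0)*conj(0) + 6*(0)*conj(0)]
      = (1/24)[(8) + (-8) + (0) + (-4) + (0) + (4) + (0) + (0) + (0)] = 0/24 = 0
  <chi_7*chi_8, chi_9> = (1/24)[1*(4)*conj(2) + 1*(-4)*conj(-2) + 2*(0)*conj(-sqrt(3)) + 2*(2)*conj(1) + 2*(0)*conj(0) + 2*(-2)*conj(-1) + 2*(0)*conj(sqrt(3)) + 6*(0)*conj(0) + 6*(0)*conj(0)]
      = (1/24)[(8) + (8) + (0) + (4) + (0) + (4) + (0) + (0) + (0)] = 24/24 = 1
Hence the multiplicities are chi_5: 1, chi_9: 1. Dimension check: dim(chi_7)*dim(chi_8) = 2*2 = 4 and sum (mult * dim) = 1*2 + 1*2 = 4.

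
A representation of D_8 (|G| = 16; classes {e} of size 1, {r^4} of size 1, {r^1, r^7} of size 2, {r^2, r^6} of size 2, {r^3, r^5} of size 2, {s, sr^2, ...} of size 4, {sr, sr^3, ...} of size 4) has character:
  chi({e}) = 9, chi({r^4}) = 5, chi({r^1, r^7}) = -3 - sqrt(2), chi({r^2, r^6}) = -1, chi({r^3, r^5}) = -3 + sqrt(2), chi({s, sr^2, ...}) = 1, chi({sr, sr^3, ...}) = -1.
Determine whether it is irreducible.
Not irreducible (reducible): <chi, chi> = 10 > 1.

Argument: <chi, chi> = (1/|G|) sum_C |C| * |chi(C)|^2 = (1/16)[1*|9|^2 + 1*|5|^2 + 2*|-3 - sqrt(2)|^2 + 2*|-1|^2 + 2*|-3 + sqrt(2)|^2 + 4*|1|^2 + 4*|-1|^2]
  = (1/16)[(81) + (25) + (12*sqrt(2) + 22) + (2) + (22 - 12*sqrt(2)) + (4) + (4)] = 160/16 = 10.
A character is irreducible iff <chi, chi> = 1, so this representation is reducible.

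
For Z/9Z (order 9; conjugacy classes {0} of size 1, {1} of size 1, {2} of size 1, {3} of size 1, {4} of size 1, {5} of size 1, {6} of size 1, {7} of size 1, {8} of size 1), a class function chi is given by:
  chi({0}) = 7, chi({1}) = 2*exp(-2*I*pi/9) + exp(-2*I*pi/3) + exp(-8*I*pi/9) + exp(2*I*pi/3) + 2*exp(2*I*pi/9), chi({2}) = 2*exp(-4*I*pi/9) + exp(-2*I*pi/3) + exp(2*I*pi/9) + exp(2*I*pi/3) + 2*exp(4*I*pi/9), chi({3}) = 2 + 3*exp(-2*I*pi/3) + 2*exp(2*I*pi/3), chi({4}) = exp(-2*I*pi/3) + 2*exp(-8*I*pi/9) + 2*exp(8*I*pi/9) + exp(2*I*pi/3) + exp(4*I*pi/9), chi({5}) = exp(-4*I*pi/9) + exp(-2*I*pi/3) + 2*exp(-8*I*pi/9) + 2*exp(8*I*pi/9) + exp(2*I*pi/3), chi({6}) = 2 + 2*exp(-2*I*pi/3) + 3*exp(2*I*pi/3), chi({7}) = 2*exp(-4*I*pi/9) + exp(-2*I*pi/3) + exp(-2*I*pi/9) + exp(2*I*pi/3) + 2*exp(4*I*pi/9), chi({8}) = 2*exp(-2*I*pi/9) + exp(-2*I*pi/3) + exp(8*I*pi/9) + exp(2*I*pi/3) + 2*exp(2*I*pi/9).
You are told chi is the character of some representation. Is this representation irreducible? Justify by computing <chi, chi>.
Not irreducible (reducible): <chi, chi> = 11 > 1.

Working: <chi, chi> = (1/|G|) sum_C |C| * |chi(C)|^2 = (1/9)[1*|7|^2 + 1*|2*exp(-2*I*pi/9) + exp(-2*I*pi/3) + exp(-8*I*pi/9) + exp(2*I*pi/3) + 2*exp(2*I*pi/9)|^2 + 1*|2*exp(-4*I*pi/9) + exp(-2*I*pi/3) + exp(2*I*pi/9) + exp(2*I*pi/3) + 2*exp(4*I*pi/9)|^2 + 1*|2 + 3*exp(-2*I*pi/3) + 2*exp(2*I*pi/3)|^2 + 1*|exp(-2*I*pi/3) + 2*exp(-8*I*pi/9) + 2*exp(8*I*pi/9) + exp(2*I*pi/3) + exp(4*I*pi/9)|^2 + 1*|exp(-4*I*pi/9) + exp(-2*I*pi/3) + 2*exp(-8*I*pi/9) + 2*exp(8*I*pi/9) + exp(2*I*pi/3)|^2 + 1*|2 + 2*exp(-2*I*pi/3) + 3*exp(2*I*pi/3)|^2 + 1*|2*exp(-4*I*pi/9) + exp(-2*I*pi/3) + exp(-2*I*pi/9) + exp(2*I*pi/3) + 2*exp(4*I*pi/9)|^2 + 1*|2*exp(-2*I*pi/9) + exp(-2*I*pi/3) + exp(8*I*pi/9) + exp(2*I*pi/3) + 2*exp(2*I*pi/9)|^2]
  = (1/9)[(49) + (11 + 9*exp(-4*I*pi/9) + 3*exp(-2*I*pi/3) + 6*exp(-8*I*pi/9) + exp(-2*I*pi/9) + exp(2*I*pi/9) + 6*exp(8*I*pi/9) + 3*exp(2*I*pi/3) + 9*exp(4*I*pi/9)) + (11 + 6*exp(-2*I*pi/9) + 9*exp(-8*I*pi/9) + 3*exp(-2*I*pi/3) + exp(-4*I*pi/9) + exp(4*I*pi/9) + 3*exp(2*I*pi/3) + 9*exp(8*I*pi/9) + 6*exp(2*I*pi/9)) + (1) + (11 + 6*exp(-4*I*pi/9) + 9*exp(-2*I*pi/9) + 3*exp(-2*I*pi/3) + exp(-8*I*pi/9) + exp(8*I*pi/9) + 3*exp(2*I*pi/3) + 9*exp(2*I*pi/9) + 6*exp(4*I*pi/9)) + (11 + 6*exp(-4*I*pi/9) + 9*exp(-2*I*pi/9) + 3*exp(-2*I*pi/3) + exp(-8*I*pi/9) + exp(8*I*pi/9) + 3*exp(2*I*pi/3) + 9*exp(2*I*pi/9) + 6*exp(4*I*pi/9)) + (1) + (11 + 6*exp(-2*I*pi/9) + 9*exp(-8*I*pi/9) + 3*exp(-2*I*pi/3) + exp(-4*I*pi/9) + exp(4*I*pi/9) + 3*exp(2*I*pi/3) + 9*exp(8*I*pi/9) + 6*exp(2*I*pi/9)) + (11 + 9*exp(-4*I*pi/9) + 3*exp(-2*I*pi/3) + 6*exp(-8*I*pi/9) + exp(-2*I*pi/9) + exp(2*I*pi/9) + 6*exp(8*I*pi/9) + 3*exp(2*I*pi/3) + 9*exp(4*I*pi/9))] = 99/9 = 11.
(Exp terms are combined using exp(i*s)*conj(exp(i*t)) = exp(i*(s-t)), and sums of them are collapsed using the identity that for every m > 1 the m distinct m-th roots of unity sum to 0, e.g. 1 + exp(2*I*pi/3) + exp(-2*I*pi/3) = 0.)
A character is irreducible iff <chi, chi> = 1, so this representation is reducible.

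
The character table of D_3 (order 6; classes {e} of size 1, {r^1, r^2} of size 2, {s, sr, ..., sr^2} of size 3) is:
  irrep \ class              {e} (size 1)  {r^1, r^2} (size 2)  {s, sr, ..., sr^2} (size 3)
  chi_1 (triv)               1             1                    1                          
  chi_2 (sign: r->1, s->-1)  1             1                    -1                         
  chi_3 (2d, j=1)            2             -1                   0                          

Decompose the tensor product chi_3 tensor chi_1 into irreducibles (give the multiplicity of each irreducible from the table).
chi_3 tensor chi_1 = chi_3 (all other irreducibles have multiplicity 0).

The character of a tensor product is the pointwise product (chi_3 * chi_1)(C) = chi_3(C) * chi_1(C):
  {e}: (2)*(1), {r^1, r^2}: (-1)*(1), {s, sr, ..., sr^2}: (0)*(1)
so (chi_3 * chi_1) takes values
  {e} -> 2, {r^1, r^2} -> -1, {s, sr, ..., sr^2} -> 0.
Now take the inner product of this character with each irreducible chi from the table, <chi_3*chi_1, chi> = (1/6) sum_C |C| (chi_3*chi_1)(C) conj(chi(C)):
  <chi_3*chi_1, chi_1> = (1/6)[1*(2)*conj(1) + 2*(-1)*conj(1) + 3*(0)*conj(1)]
      = (1/6)[(2) + (-2) + (0)] = 0/6 = 0
  <chi_3*chi_1, chi_2> = (1/6)[1*(2)*conj(1) + 2*(-1)*conj(1) + 3*(0)*conj(-1)]
      = (1/6)[(2) + (-2) + (0)] = 0/6 = 0
  <chi_3*chi_1, chi_3> = (1/6)[1*(2)*conj(2) + 2*(-1)*conj(-1) + 3*(0)*conj(0)]
      = (1/6)[(4) + (2) + (0)] = 6/6 = 1
Hence the multiplicities are chi_3: 1. Dimension check: dim(chi_3)*dim(chi_1) = 2*1 = 2 and sum (mult * dim) = 1*2 = 2.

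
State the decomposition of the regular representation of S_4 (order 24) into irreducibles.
Each irreducible V_i of dimension d_i appears with multiplicity d_i, i.e. rho_reg = (direct sum over all irreducibles V_i) d_i V_i. The irreducible dimensions for S_4 are 1, 1, 2, 3, 3: 2 irreducibles of dimension 1, each with multiplicity 1; 1 irreducible of dimension 2, with multiplicity 2; 2 irreducibles of dimension 3, each with multiplicity 3. Total dimension 2*1*1 + 1*2*2 + 2*3*3 = 24 = |G|.

Solution. General theorem: in the regular representation of a finite group G, each irreducible appears with multiplicity equal to its dimension. Check: dim(rho_reg) = sum d_i^2 = 1 + 1 + 4 + 9 + 9 = 24 = |G|.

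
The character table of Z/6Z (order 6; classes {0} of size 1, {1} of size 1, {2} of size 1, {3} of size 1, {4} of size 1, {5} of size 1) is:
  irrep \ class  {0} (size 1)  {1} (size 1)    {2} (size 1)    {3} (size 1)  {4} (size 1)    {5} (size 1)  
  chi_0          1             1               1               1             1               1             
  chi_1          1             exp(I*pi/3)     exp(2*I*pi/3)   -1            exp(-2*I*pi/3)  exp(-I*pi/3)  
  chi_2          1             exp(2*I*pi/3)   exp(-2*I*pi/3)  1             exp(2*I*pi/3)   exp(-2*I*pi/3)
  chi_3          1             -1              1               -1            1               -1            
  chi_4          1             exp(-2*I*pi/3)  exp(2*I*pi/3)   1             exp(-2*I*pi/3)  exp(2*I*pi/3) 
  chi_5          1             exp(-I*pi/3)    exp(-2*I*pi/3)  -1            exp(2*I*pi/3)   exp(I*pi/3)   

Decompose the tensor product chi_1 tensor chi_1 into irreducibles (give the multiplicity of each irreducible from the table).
chi_1 tensor chi_1 = chi_2 (all other irreducibles have multiplicity 0).

Derivation: The character of a tensor product is the pointwise product (chi_1 * chi_1)(C) = chi_1(C) * chi_1(C):
  {0}: (1)*(1), {1}: (exp(I*pi/3))*(exp(I*pi/3)), {2}: (exp(2*I*pi/3))*(exp(2*I*pi/3)), {3}: (-1)*(-1), {4}: (exp(-2*I*pi/3))*(exp(-2*I*pi/3)), {5}: (exp(-I*pi/3))*(exp(-I*pi/3))
so (chi_1 * chi_1) takes values
  {0} -> 1, {1} -> exp(2*I*pi/3), {2} -> exp(-2*I*pi/3), {3} -> 1, {4} -> exp(2*I*pi/3), {5} -> exp(-2*I*pi/3).
Now take the inner product of this character with each irreducible chi from the table, <chi_1*chi_1, chi> = (1/6) sum_C |C| (chi_1*chi_1)(C) conj(chi(C)):
  <chi_1*chi_1, chi_0> = (1/6)[1*(1)*conj(1) + 1*(exp(2*I*pi/3))*conj(1) + 1*(exp(-2*I*pi/3))*conj(1) + 1*(1)*conj(1) + 1*(exp(2*I*pi/3))*conj(1) + 1*(exp(-2*I*pi/3))*conj(1)]
      = (1/6)[(1) + (exp(2*I*pi/3)) + (exp(-2*I*pi/3)) + (1) + (exp(2*I*pi/3)) + (exp(-2*I*pi/3))] = 0/6 = 0
  <chi_1*chi_1, chi_1> = (1/6)[1*(1)*conj(1) + 1*(exp(2*I*pi/3))*conj(exp(I*pi/3)) + 1*(exp(-2*I*pi/3))*conj(exp(2*I*pi/3)) + 1*(1)*conj(-1) + 1*(exp(2*I*pi/3))*conj(exp(-2*I*pi/3)) + 1*(exp(-2*I*pi/3))*conj(exp(-I*pi/3))]
      = (1/6)[(1) + (exp(I*pi/3)) + (exp(2*I*pi/3)) + (-1) + (exp(-2*I*pi/3)) + (exp(-I*pi/3))] = 0/6 = 0
  <chi_1*chi_1, chi_2> = (1/6)[1*(1)*conj(1) + 1*(exp(2*I*pi/3))*conj(exp(2*I*pi/3)) + 1*(exp(-2*I*pi/3))*conj(exp(-2*I*pi/3)) + 1*(1)*conj(1) + 1*(exp(2*I*pi/3))*conj(exp(2*I*pi/3)) + 1*(exp(-2*I*pi/3))*conj(exp(-2*I*pi/3))]
      = (1/6)[(1) + (1) + (1) + (1) + (1) + (1)] = 6/6 = 1
  <chi_1*chi_1, chi_3> = (1/6)[1*(1)*conj(1) + 1*(exp(2*I*pi/3))*conj(-1) + 1*(exp(-2*I*pi/3))*conj(1) + 1*(1)*conj(-1) + 1*(exp(2*I*pi/3))*conj(1) + 1*(exp(-2*I*pi/3))*conj(-1)]
      = (1/6)[(1) + (-exp(2*I*pi/3)) + (exp(-2*I*pi/3)) + (-1) + (exp(2*I*pi/3)) + (-exp(-2*I*pi/3))] = 0/6 = 0
  <chi_1*chi_1, chi_4> = (1/6)[1*(1)*conj(1) + 1*(exp(2*I*pi/3))*conj(exp(-2*I*pi/3)) + 1*(exp(-2*I*pi/3))*conj(exp(2*I*pi/3)) + 1*(1)*conj(1) + 1*(exp(2*I*pi/3))*conj(exp(-2*I*pi/3)) + 1*(exp(-2*I*pi/3))*conj(exp(2*I*pi/3))]
      = (1/6)[(1) + (exp(-2*I*pi/3)) + (exp(2*I*pi/3)) + (1) + (exp(-2*I*pi/3)) + (exp(2*I*pi/3))] = 0/6 = 0
  <chi_1*chi_1, chi_5> = (1/6)[1*(1)*conj(1) + 1*(exp(2*I*pi/3))*conj(exp(-I*pi/3)) + 1*(exp(-2*I*pi/3))*conj(exp(-2*I*pi/3)) + 1*(1)*conj(-1) + 1*(exp(2*I*pi/3))*conj(exp(2*I*pi/3)) + 1*(exp(-2*I*pi/3))*conj(exp(I*pi/3))]
      = (1/6)[(1) + (-1) + (1) + (-1) + (1) + (-1)] = 0/6 = 0
(Exp terms are combined using exp(i*s)*conj(exp(i*t)) = exp(i*(s-t)), and sums of them are collapsed using the identity that for every m > 1 the m distinct m-th roots of unity sum to 0, e.g. 1 + exp(2*I*pi/3) + exp(-2*I*pi/3) = 0.)
Hence the multiplicities are chi_2: 1. Dimension check: dim(chi_1)*dim(chi_1) = 1*1 = 1 and sum (mult * dim) = 1*1 = 1.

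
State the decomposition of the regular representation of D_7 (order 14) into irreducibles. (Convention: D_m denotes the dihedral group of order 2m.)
Each irreducible V_i of dimension d_i appears with multiplicity d_i, i.e. rho_reg = (direct sum over all irreducibles V_i) d_i V_i. The irreducible dimensions for D_7 are 1, 1, 2, 2, 2: 2 irreducibles of dimension 1, each with multiplicity 1; 3 irreducibles of dimension 2, each with multiplicity 2. Total dimension 2*1*1 + 3*2*2 = 14 = |G|.

Argument: General theorem: in the regular representation of a finite group G, each irreducible appears with multiplicity equal to its dimension. Check: dim(rho_reg) = sum d_i^2 = 1 + 1 + 4 + 4 + 4 = 14 = |G|.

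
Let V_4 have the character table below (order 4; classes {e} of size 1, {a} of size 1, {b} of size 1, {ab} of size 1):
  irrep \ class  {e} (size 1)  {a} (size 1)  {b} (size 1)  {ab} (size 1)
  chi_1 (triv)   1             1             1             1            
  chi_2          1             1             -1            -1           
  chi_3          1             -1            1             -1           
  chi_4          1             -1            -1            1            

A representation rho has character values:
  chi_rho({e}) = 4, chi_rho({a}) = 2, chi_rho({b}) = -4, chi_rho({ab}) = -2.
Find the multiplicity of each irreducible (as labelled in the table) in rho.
Multiplicities: chi_1: 0, chi_2: 3, chi_3: 0, chi_4: 1.

Explanation: Use <chi_rho, chi> = (1/|G|) sum_C |C| * chi_rho(C) * conj(chi(C)) with |G| = 4 for each irreducible chi in the table:
  <chi_rho, chi_1> = (1/4)[1*(4)*conj(1) + 1*(2)*conj(1) + 1*(-4)*conj(1) + 1*(-2)*conj(1)]
      = (1/4)[(4) + (2) + (-4) + (-2)] = 0/4 = 0
  <chi_rho, chi_2> = (1/4)[1*(4)*conj(1) + 1*(2)*conj(1) + 1*(-4)*conj(-1) + 1*(-2)*conj(-1)]
      = (1/4)[(4) + (2) + (4) + (2)] = 12/4 = 3
  <chi_rho, chi_3> = (1/4)[1*(4)*conj(1) + 1*(2)*conj(-1) + 1*(-4)*conj(1) + 1*(-2)*conj(-1)]
      = (1/4)[(4) + (-2) + (-4) + (2)] = 0/4 = 0
  <chi_rho, chi_4> = (1/4)[1*(4)*conj(1) + 1*(2)*conj(-1) + 1*(-4)*conj(-1) + 1*(-2)*conj(1)]
      = (1/4)[(4) + (-2) + (4) + (-2)] = 4/4 = 1
Dimension check: dim(rho) = sum (mult * dim) = 0*1 + 3*1 + 0*1 + 1*1 = 4 = chi_rho(e) = 4.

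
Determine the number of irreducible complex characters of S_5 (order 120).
7

Proof sketch: The number of irreducible complex representations of a finite group equals its number of conjugacy classes. Conjugacy classes in S_5 correspond to cycle types, i.e. partitions of 5; there are p(5) = 7 of them, so S_5 (order 120) has exactly 7 irreducible complex representations.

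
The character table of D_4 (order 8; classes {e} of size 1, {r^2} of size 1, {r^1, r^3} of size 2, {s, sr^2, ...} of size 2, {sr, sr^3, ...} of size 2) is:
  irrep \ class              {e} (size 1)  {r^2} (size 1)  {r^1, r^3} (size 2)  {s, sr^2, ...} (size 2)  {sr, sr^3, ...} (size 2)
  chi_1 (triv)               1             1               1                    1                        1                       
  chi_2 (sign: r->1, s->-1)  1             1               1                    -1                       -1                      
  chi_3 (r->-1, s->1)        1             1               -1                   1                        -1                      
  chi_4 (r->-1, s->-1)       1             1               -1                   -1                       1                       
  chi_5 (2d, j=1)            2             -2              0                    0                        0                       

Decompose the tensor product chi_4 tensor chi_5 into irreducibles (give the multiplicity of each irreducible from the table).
chi_4 tensor chi_5 = chi_5 (all other irreducibles have multiplicity 0).

Argument: The character of a tensor product is the pointwise product (chi_4 * chi_5)(C) = chi_4(C) * chi_5(C):
  {e}: (1)*(2), {r^2}: (1)*(-2), {r^1, r^3}: (-1)*(0), {s, sr^2, ...}: (-1)*(0), {sr, sr^3, ...}: (1)*(0)
so (chi_4 * chi_5) takes values
  {e} -> 2, {r^2} -> -2, {r^1, r^3} -> 0, {s, sr^2, ...} -> 0, {sr, sr^3, ...} -> 0.
Now take the inner product of this character with each irreducible chi from the table, <chi_4*chi_5, chi> = (1/8) sum_C |C| (chi_4*chi_5)(C) conj(chi(C)):
  <chi_4*chi_5, chi_1> = (1/8)[1*(2)*conj(1) + 1*(-2)*conj(1) + 2*(0)*conj(1) + 2*(0)*conj(1) + 2*(0)*conj(1)]
      = (1/8)[(2) + (-2) + (0) + (0) + (0)] = 0/8 = 0
  <chi_4*chi_5, chi_2> = (1/8)[1*(2)*conj(1) + 1*(-2)*conj(1) + 2*(0)*conj(1) + 2*(0)*conj(-1) + 2*(0)*conj(-1)]
      = (1/8)[(2) + (-2) + (0) + (0) + (0)] = 0/8 = 0
  <chi_4*chi_5, chi_3> = (1/8)[1*(2)*conj(1) + 1*(-2)*conj(1) + 2*(0)*conj(-1) + 2*(0)*conj(1) + 2*(0)*conj(-1)]
      = (1/8)[(2) + (-2) + (0) + (0) + (0)] = 0/8 = 0
  <chi_4*chi_5, chi_4> = (1/8)[1*(2)*conj(1) + 1*(-2)*conj(1) + 2*(0)*conj(-1) + 2*(0)*conj(-1) + 2*(0)*conj(1)]
      = (1/8)[(2) + (-2) + (0) + (0) + (0)] = 0/8 = 0
  <chi_4*chi_5, chi_5> = (1/8)[1*(2)*conj(2) + 1*(-2)*conj(-2) + 2*(0)*conj(0) + 2*(0)*conj(0) + 2*(0)*conj(0)]
      = (1/8)[(4) + (4) + (0) + (0) + (0)] = 8/8 = 1
Hence the multiplicities are chi_5: 1. Dimension check: dim(chi_4)*dim(chi_5) = 1*2 = 2 and sum (mult * dim) = 1*2 = 2.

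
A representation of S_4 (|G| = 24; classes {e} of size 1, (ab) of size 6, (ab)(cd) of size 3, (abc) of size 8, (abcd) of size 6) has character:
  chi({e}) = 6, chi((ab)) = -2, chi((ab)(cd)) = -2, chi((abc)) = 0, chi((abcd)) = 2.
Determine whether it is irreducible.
Not irreducible (reducible): <chi, chi> = 4 > 1.

Justification: <chi, chi> = (1/|G|) sum_C |C| * |chi(C)|^2 = (1/24)[1*|6|^2 + 6*|-2|^2 + 3*|-2|^2 + 8*|0|^2 + 6*|2|^2]
  = (1/24)[(36) + (24) + (12) + (0) + (24)] = 96/24 = 4.
A character is irreducible iff <chi, chi> = 1, so this representation is reducible.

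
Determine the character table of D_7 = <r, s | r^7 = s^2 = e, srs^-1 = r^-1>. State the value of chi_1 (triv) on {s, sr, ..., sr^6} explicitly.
Conjugacy classes: {e} of size 1, {r^1, r^6} of size 2, {r^2, r^5} of size 2, {r^3, r^4} of size 2, {s, sr, ..., sr^6} of size 7.
Character table:
  irrep \ class              {e} (size 1)  {r^1, r^6} (size 2)  {r^2, r^5} (size 2)  {r^3, r^4} (size 2)  {s, sr, ..., sr^6} (size 7)
  chi_1 (triv)               1             1                    1                    1                    1                          
  chi_2 (sign: r->1, s->-1)  1             1                    1                    1                    -1                         
  chi_3 (2d, j=1)            2             2*cos(2*pi/7)        -2*cos(3*pi/7)       -2*cos(pi/7)         0                          
  chi_4 (2d, j=2)            2             -2*cos(3*pi/7)       -2*cos(pi/7)         2*cos(2*pi/7)        0                          
  chi_5 (2d, j=3)            2             -2*cos(pi/7)         2*cos(2*pi/7)        -2*cos(3*pi/7)       0                          

Spot check: chi_1 (triv) on {s, sr, ..., sr^6} = 1.

Solution. D_7 has order 2*7 = 14 with 5 conjugacy classes, hence 5 irreducibles. Sum of squared dims 1 + 1 + 4 + 4 + 4 = 14 = |G|. Linear characters come from the abelianisation; the 2-dimensional irreps have character r^k -> 2*cos(2*pi*j*k/7), reflections -> 0.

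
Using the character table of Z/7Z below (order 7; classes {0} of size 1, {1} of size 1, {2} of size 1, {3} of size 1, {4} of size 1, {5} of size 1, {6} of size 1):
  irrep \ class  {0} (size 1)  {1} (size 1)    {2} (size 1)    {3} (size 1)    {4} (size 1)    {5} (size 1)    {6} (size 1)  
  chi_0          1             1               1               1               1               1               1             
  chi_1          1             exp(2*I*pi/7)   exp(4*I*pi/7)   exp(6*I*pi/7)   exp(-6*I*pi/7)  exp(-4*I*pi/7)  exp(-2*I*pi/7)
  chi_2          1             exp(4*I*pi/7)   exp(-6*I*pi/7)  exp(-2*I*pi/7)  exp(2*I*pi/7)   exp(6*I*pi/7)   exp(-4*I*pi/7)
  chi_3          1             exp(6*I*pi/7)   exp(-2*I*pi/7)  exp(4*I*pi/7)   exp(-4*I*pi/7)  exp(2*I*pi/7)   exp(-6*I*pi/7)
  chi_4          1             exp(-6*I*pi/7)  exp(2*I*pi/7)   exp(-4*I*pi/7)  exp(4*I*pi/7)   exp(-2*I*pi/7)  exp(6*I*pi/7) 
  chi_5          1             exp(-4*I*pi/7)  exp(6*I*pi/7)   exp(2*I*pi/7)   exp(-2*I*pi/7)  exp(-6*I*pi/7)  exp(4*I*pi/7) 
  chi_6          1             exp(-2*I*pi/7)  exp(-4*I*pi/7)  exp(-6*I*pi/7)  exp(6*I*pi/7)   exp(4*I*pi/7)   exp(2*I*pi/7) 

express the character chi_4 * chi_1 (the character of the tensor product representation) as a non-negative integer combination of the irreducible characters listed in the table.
chi_4 tensor chi_1 = chi_5 (all other irreducibles have multiplicity 0).

Explanation: The character of a tensor product is the pointwise product (chi_4 * chi_1)(C) = chi_4(C) * chi_1(C):
  {0}: (1)*(1), {1}: (exp(-6*I*pi/7))*(exp(2*I*pi/7)), {2}: (exp(2*I*pi/7))*(exp(4*I*pi/7)), {3}: (exp(-4*I*pi/7))*(exp(6*I*pi/7)), {4}: (exp(4*I*pi/7))*(exp(-6*I*pi/7)), {5}: (exp(-2*I*pi/7))*(exp(-4*I*pi/7)), {6}: (exp(6*I*pi/7))*(exp(-2*I*pi/7))
so (chi_4 * chi_1) takes values
  {0} -> 1, {1} -> exp(-4*I*pi/7), {2} -> exp(6*I*pi/7), {3} -> exp(2*I*pi/7), {4} -> exp(-2*I*pi/7), {5} -> exp(-6*I*pi/7), {6} -> exp(4*I*pi/7).
Now take the inner product of this character with each irreducible chi from the table, <chi_4*chi_1, chi> = (1/7) sum_C |C| (chi_4*chi_1)(C) conj(chi(C)):
  <chi_4*chi_1, chi_0> = (1/7)[1*(1)*conj(1) + 1*(exp(-4*I*pi/7))*conj(1) + 1*(exp(6*I*pi/7))*conj(1) + 1*(exp(2*I*pi/7))*conj(1) + 1*(exp(-2*I*pi/7))*conj(1) + 1*(exp(-6*I*pi/7))*conj(1) + 1*(exp(4*I*pi/7))*conj(1)]
      = (1/7)[(1) + (exp(-4*I*pi/7)) + (exp(6*I*pi/7)) + (exp(2*I*pi/7)) + (exp(-2*I*pi/7)) + (exp(-6*I*pi/7)) + (exp(4*I*pi/7))] = 0/7 = 0
  <chi_4*chi_1, chi_1> = (1/7)[1*(1)*conj(1) + 1*(exp(-4*I*pi/7))*conj(exp(2*I*pi/7)) + 1*(exp(6*I*pi/7))*conj(exp(4*I*pi/7)) + 1*(exp(2*I*pi/7))*conj(exp(6*I*pi/7)) + 1*(exp(-2*I*pi/7))*conj(exp(-6*I*pi/7)) + 1*(exp(-6*I*pi/7))*conj(exp(-4*I*pi/7)) + 1*(exp(4*I*pi/7))*conj(exp(-2*I*pi/7))]
      = (1/7)[(1) + (exp(-6*I*pi/7)) + (exp(2*I*pi/7)) + (exp(-4*I*pi/7)) + (exp(4*I*pi/7)) + (exp(-2*I*pi/7)) + (exp(6*I*pi/7))] = 0/7 = 0
  <chi_4*chi_1, chi_2> = (1/7)[1*(1)*conj(1) + 1*(exp(-4*I*pi/7))*conj(exp(4*I*pi/7)) + 1*(exp(6*I*pi/7))*conj(exp(-6*I*pi/7)) + 1*(exp(2*I*pi/7))*conj(exp(-2*I*pi/7)) + 1*(exp(-2*I*pi/7))*conj(exp(2*I*pi/7)) + 1*(exp(-6*I*pi/7))*conj(exp(6*I*pi/7)) + 1*(exp(4*I*pi/7))*conj(exp(-4*I*pi/7))]
      = (1/7)[(1) + (exp(6*I*pi/7)) + (exp(-2*I*pi/7)) + (exp(4*I*pi/7)) + (exp(-4*I*pi/7)) + (exp(2*I*pi/7)) + (exp(-6*I*pi/7))] = 0/7 = 0
  <chi_4*chi_1, chi_3> = (1/7)[1*(1)*conj(1) + 1*(exp(-4*I*pi/7))*conj(exp(6*I*pi/7)) + 1*(exp(6*I*pi/7))*conj(exp(-2*I*pi/7)) + 1*(exp(2*I*pi/7))*conj(exp(4*I*pi/7)) + 1*(exp(-2*I*pi/7))*conj(exp(-4*I*pi/7)) + 1*(exp(-6*I*pi/7))*conj(exp(2*I*pi/7)) + 1*(exp(4*I*pi/7))*conj(exp(-6*I*pi/7))]
      = (1/7)[(1) + (exp(4*I*pi/7)) + (exp(-6*I*pi/7)) + (exp(-2*I*pi/7)) + (exp(2*I*pi/7)) + (exp(6*I*pi/7)) + (exp(-4*I*pi/7))] = 0/7 = 0
  <chi_4*chi_1, chi_4> = (1/7)[1*(1)*conj(1) + 1*(exp(-4*I*pi/7))*conj(exp(-6*I*pi/7)) + 1*(exp(6*I*pi/7))*conj(exp(2*I*pi/7)) + 1*(exp(2*I*pi/7))*conj(exp(-4*I*pi/7)) + 1*(exp(-2*I*pi/7))*conj(exp(4*I*pi/7)) + 1*(exp(-6*I*pi/7))*conj(exp(-2*I*pi/7)) + 1*(exp(4*I*pi/7))*conj(exp(6*I*pi/7))]
      = (1/7)[(1) + (exp(2*I*pi/7)) + (exp(4*I*pi/7)) + (exp(6*I*pi/7)) + (exp(-6*I*pi/7)) + (exp(-4*I*pi/7)) + (exp(-2*I*pi/7))] = 0/7 = 0
  <chi_4*chi_1, chi_5> = (1/7)[1*(1)*conj(1) + 1*(exp(-4*I*pi/7))*conj(exp(-4*I*pi/7)) + 1*(exp(6*I*pi/7))*conj(exp(6*I*pi/7)) + 1*(exp(2*I*pi/7))*conj(exp(2*I*pi/7)) + 1*(exp(-2*I*pi/7))*conj(exp(-2*I*pi/7)) + 1*(exp(-6*I*pi/7))*conj(exp(-6*I*pi/7)) + 1*(exp(4*I*pi/7))*conj(exp(4*I*pi/7))]
      = (1/7)[(1) + (1) + (1) + (1) + (1) + (1) + (1)] = 7/7 = 1
  <chi_4*chi_1, chi_6> = (1/7)[1*(1)*conj(1) + 1*(exp(-4*I*pi/7))*conj(exp(-2*I*pi/7)) + 1*(exp(6*I*pi/7))*conj(exp(-4*I*pi/7)) + 1*(exp(2*I*pi/7))*conj(exp(-6*I*pi/7)) + 1*(exp(-2*I*pi/7))*conj(exp(6*I*pi/7)) + 1*(exp(-6*I*pi/7))*conj(exp(4*I*pi/7)) + 1*(exp(4*I*pi/7))*conj(exp(2*I*pi/7))]
      = (1/7)[(1) + (exp(-2*I*pi/7)) + (exp(-4*I*pi/7)) + (exp(-6*I*pi/7)) + (exp(6*I*pi/7)) + (exp(4*I*pi/7)) + (exp(2*I*pi/7))] = 0/7 = 0
(Exp terms are combined using exp(i*s)*conj(exp(i*t)) = exp(i*(s-t)), and sums of them are collapsed using the identity that for every m > 1 the m distinct m-th roots of unity sum to 0, e.g. 1 + exp(2*I*pi/3) + exp(-2*I*pi/3) = 0.)
Hence the multiplicities are chi_5: 1. Dimension check: dim(chi_4)*dim(chi_1) = 1*1 = 1 and sum (mult * dim) = 1*1 = 1.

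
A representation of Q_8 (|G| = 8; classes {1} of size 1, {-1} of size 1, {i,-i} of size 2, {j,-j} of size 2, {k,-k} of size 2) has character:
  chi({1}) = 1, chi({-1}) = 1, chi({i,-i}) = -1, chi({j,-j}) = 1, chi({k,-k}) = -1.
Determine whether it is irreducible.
Irreducible: <chi, chi> = 1.

Argument: <chi, chi> = (1/|G|) sum_C |C| * |chi(C)|^2 = (1/8)[1*|1|^2 + 1*|1|^2 + 2*|-1|^2 + 2*|1|^2 + 2*|-1|^2]
  = (1/8)[(1) + (1) + (2) + (2) + (2)] = 8/8 = 1.
A character is irreducible iff <chi, chi> = 1, so this representation is irreducible.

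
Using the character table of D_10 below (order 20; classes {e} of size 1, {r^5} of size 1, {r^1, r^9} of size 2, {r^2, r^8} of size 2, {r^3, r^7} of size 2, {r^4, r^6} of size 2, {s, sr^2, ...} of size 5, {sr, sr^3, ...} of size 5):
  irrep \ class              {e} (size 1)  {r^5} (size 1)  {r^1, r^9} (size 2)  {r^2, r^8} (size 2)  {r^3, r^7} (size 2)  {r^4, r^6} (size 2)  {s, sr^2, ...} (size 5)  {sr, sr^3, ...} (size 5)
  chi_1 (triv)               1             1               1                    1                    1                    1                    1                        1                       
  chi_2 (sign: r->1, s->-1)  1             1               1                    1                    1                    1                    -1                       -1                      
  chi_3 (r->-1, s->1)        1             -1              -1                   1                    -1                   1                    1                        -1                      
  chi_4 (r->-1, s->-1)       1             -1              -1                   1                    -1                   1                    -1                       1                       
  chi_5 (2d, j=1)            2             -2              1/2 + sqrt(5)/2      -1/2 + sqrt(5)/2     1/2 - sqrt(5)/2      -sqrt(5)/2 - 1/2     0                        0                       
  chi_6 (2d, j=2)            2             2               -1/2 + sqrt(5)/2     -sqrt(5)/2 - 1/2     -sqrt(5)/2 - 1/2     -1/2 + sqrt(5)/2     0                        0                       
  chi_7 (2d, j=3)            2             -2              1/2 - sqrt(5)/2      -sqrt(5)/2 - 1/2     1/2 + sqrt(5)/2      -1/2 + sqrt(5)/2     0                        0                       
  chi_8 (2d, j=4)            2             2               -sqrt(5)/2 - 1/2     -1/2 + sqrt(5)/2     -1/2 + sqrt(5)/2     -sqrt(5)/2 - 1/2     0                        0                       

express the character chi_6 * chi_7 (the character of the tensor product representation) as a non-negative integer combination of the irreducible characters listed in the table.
chi_6 tensor chi_7 = chi_3 + chi_4 + chi_5 (all other irreducibles have multiplicity 0).

Details: The character of a tensor product is the pointwise product (chi_6 * chi_7)(C) = chi_6(C) * chi_7(C):
  {e}: (2)*(2), {r^5}: (2)*(-2), {r^1, r^9}: (-1/2 + sqrt(5)/2)*(1/2 - sqrt(5)/2), {r^2, r^8}: (-sqrt(5)/2 - 1/2)*(-sqrt(5)/2 - 1/2), {r^3, r^7}: (-sqrt(5)/2 - 1/2)*(1/2 + sqrt(5)/2), {r^4, r^6}: (-1/2 + sqrt(5)/2)*(-1/2 + sqrt(5)/2), {s, sr^2, ...}: (0)*(0), {sr, sr^3, ...}: (0)*(0)
so (chi_6 * chi_7) takes values
  {e} -> 4, {r^5} -> -4, {r^1, r^9} -> -3/2 + sqrt(5)/2, {r^2, r^8} -> sqrt(5)/2 + 3/2, {r^3, r^7} -> -3/2 - sqrt(5)/2, {r^4, r^6} -> 3/2 - sqrt(5)/2, {s, sr^2, ...} -> 0, {sr, sr^3, ...} -> 0.
Now take the inner product of this character with each irreducible chi from the table, <chi_6*chi_7, chi> = (1/20) sum_C |C| (chi_6*chi_7)(C) conj(chi(C)):
  <chi_6*chi_7, chi_1> = (1/20)[1*(4)*conj(1) + 1*(-4)*conj(1) + 2*(-3/2 + sqrt(5)/2)*conj(1) + 2*(sqrt(5)/2 + 3/2)*conj(1) + 2*(-3/2 - sqrt(5)/2)*conj(1) + 2*(3/2 - sqrt(5)/2)*conj(1) + 5*(0)*conj(1) + 5*(0)*conj(1)]
      = (1/20)[(4) + (-4) + (-3 + sqrt(5)) + (sqrt(5) + 3) + (-3 - sqrt(5)) + (3 - sqrt(5)) + (0) + (0)] = 0/20 = 0
  <chi_6*chi_7, chi_2> = (1/20)[1*(4)*conj(1) + 1*(-4)*conj(1) + 2*(-3/2 + sqrt(5)/2)*conj(1) + 2*(sqrt(5)/2 + 3/2)*conj(1) + 2*(-3/2 - sqrt(5)/2)*conj(1) + 2*(3/2 - sqrt(5)/2)*conj(1) + 5*(0)*conj(-1) + 5*(0)*conj(-1)]
      = (1/20)[(4) + (-4) + (-3 + sqrt(5)) + (sqrt(5) + 3) + (-3 - sqrt(5)) + (3 - sqrt(5)) + (0) + (0)] = 0/20 = 0
  <chi_6*chi_7, chi_3> = (1/20)[1*(4)*conj(1) + 1*(-4)*conj(-1) + 2*(-3/2 + sqrt(5)/2)*conj(-1) + 2*(sqrt(5)/2 + 3/2)*conj(1) + 2*(-3/2 - sqrt(5)/2)*conj(-1) + 2*(3/2 - sqrt(5)/2)*conj(1) + 5*(0)*conj(1) + 5*(0)*conj(-1)]
      = (1/20)[(4) + (4) + (3 - sqrt(5)) + (sqrt(5) + 3) + (sqrt(5) + 3) + (3 - sqrt(5)) + (0) + (0)] = 20/20 = 1
  <chi_6*chi_7, chi_4> = (1/20)[1*(4)*conj(1) + 1*(-4)*conj(-1) + 2*(-3/2 + sqrt(5)/2)*conj(-1) + 2*(sqrt(5)/2 + 3/2)*conj(1) + 2*(-3/2 - sqrt(5)/2)*conj(-1) + 2*(3/2 - sqrt(5)/2)*conj(1) + 5*(0)*conj(-1) + 5*(0)*conj(1)]
      = (1/20)[(4) + (4) + (3 - sqrt(5)) + (sqrt(5) + 3) + (sqrt(5) + 3) + (3 - sqrt(5)) + (0) + (0)] = 20/20 = 1
  <chi_6*chi_7, chi_5> = (1/20)[1*(4)*conj(2) + 1*(-4)*conj(-2) + 2*(-3/2 + sqrt(5)/2)*conj(1/2 + sqrt(5)/2) + 2*(sqrt(5)/2 + 3/2)*conj(-1/2 + sqrt(5)/2) + 2*(-3/2 - sqrt(5)/2)*conj(1/2 - sqrt(5)/2) + 2*(3/2 - sqrt(5)/2)*conj(-sqrt(5)/2 - 1/2) + 5*(0)*conj(0) + 5*(0)*conj(0)]
      = (1/20)[(8) + (8) + (1 - sqrt(5)) + (1 + sqrt(5)) + (1 + sqrt(5)) + (1 - sqrt(5)) + (0) + (0)] = 20/20 = 1
  <chi_6*chi_7, chi_6> = (1/20)[1*(4)*conj(2) + 1*(-4)*conj(2) + 2*(-3/2 + sqrt(5)/2)*conj(-1/2 + sqrt(5)/2) + 2*(sqrt(5)/2 + 3/2)*conj(-sqrt(5)/2 - 1/2) + 2*(-3/2 - sqrt(5)/2)*conj(-sqrt(5)/2 - 1/2) + 2*(3/2 - sqrt(5)/2)*conj(-1/2 + sqrt(5)/2) + 5*(0)*conj(0) + 5*(0)*conj(0)]
      = (1/20)[(8) + (-8) + (4 - 2*sqrt(5)) + (-2*sqrt(5) - 4) + (4 + 2*sqrt(5)) + (-4 + 2*sqrt(5)) + (0) + (0)] = 0/20 = 0
  <chi_6*chi_7, chi_7> = (1/20)[1*(4)*conj(2) + 1*(-4)*conj(-2) + 2*(-3/2 + sqrt(5)/2)*conj(1/2 - sqrt(5)/2) + 2*(sqrt(5)/2 + 3/2)*conj(-sqrt(5)/2 - 1/2) + 2*(-3/2 - sqrt(5)/2)*conj(1/2 + sqrt(5)/2) + 2*(3/2 - sqrt(5)/2)*conj(-1/2 + sqrt(5)/2) + 5*(0)*conj(0) + 5*(0)*conj(0)]
      = (1/20)[(8) + (8) + (-4 + 2*sqrt(5)) + (-2*sqrt(5) - 4) + (-2*sqrt(5) - 4) + (-4 + 2*sqrt(5)) + (0) + (0)] = 0/20 = 0
  <chi_6*chi_7, chi_8> = (1/20)[1*(4)*conj(2) + 1*(-4)*conj(2) + 2*(-3/2 + sqrt(5)/2)*conj(-sqrt(5)/2 - 1/2) + 2*(sqrt(5)/2 + 3/2)*conj(-1/2 + sqrt(5)/2) + 2*(-3/2 - sqrt(5)/2)*conj(-1/2 + sqrt(5)/2) + 2*(3/2 - sqrt(5)/2)*conj(-sqrt(5)/2 - 1/2) + 5*(0)*conj(0) + 5*(0)*conj(0)]
      = (1/20)[(8) + (-8) + (-1 + sqrt(5)) + (1 + sqrt(5)) + (-sqrt(5) - 1) + (1 - sqrt(5)) + (0) + (0)] = 0/20 = 0
Hence the multiplicities are chi_3: 1, chi_4: 1, chi_5: 1. Dimension check: dim(chi_6)*dim(chi_7) = 2*2 = 4 and sum (mult * dim) = 1*1 + 1*1 + 1*2 = 4.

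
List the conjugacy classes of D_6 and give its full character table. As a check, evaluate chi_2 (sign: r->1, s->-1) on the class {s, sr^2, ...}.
Conjugacy classes: {e} of size 1, {r^3} of size 1, {r^1, r^5} of size 2, {r^2, r^4} of size 2, {s, sr^2, ...} of size 3, {sr, sr^3, ...} of size 3.
Character table:
  irrep \ class              {e} (size 1)  {r^3} (size 1)  {r^1, r^5} (size 2)  {r^2, r^4} (size 2)  {s, sr^2, ...} (size 3)  {sr, sr^3, ...} (size 3)
  chi_1 (triv)               1             1               1                    1                    1                        1                       
  chi_2 (sign: r->1, s->-1)  1             1               1                    1                    -1                       -1                      
  chi_3 (r->-1, s->1)        1             -1              -1                   1                    1                        -1                      
  chi_4 (r->-1, s->-1)       1             -1              -1                   1                    -1                       1                       
  chi_5 (2d, j=1)            2             -2              1                    -1                   0                        0                       
  chi_6 (2d, j=2)            2             2               -1                   -1                   0                        0                       

Spot check: chi_2 (sign: r->1, s->-1) on {s, sr^2, ...} = -1.

Details: D_6 has order 2*6 = 12 with 6 conjugacy classes, hence 6 irreducibles. Sum of squared dims 1 + 1 + 1 + 1 + 4 + 4 = 12 = |G|. Linear characters come from the abelianisation; the 2-dimensional irreps have character r^k -> 2*cos(2*pi*j*k/6), reflections -> 0.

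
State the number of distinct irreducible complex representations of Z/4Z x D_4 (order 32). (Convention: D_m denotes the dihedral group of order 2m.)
20

Argument: The number of irreducible complex representations of a finite group equals its number of conjugacy classes. For a direct product, #classes(G x H) = #classes(G) * #classes(H). Z/4Z has 4 classes (abelian), D_4 has 5 classes, so 4 * 5 = 20, so Z/4Z x D_4 (order 32) has exactly 20 irreducible complex representations.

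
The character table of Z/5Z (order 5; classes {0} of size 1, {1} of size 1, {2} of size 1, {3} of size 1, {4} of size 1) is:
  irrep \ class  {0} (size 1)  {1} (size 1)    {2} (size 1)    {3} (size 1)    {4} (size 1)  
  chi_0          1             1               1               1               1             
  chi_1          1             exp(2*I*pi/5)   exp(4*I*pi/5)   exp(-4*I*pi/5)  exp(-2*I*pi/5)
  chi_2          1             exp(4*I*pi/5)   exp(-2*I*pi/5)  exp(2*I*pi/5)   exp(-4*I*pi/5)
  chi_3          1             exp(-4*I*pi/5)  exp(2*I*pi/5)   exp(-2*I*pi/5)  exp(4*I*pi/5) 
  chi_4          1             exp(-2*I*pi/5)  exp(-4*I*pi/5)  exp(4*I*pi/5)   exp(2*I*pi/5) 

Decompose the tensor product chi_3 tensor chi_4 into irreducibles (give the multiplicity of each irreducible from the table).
chi_3 tensor chi_4 = chi_2 (all other irreducibles have multiplicity 0).

Proof sketch: The character of a tensor product is the pointwise product (chi_3 * chi_4)(C) = chi_3(C) * chi_4(C):
  {0}: (1)*(1), {1}: (exp(-4*I*pi/5))*(exp(-2*I*pi/5)), {2}: (exp(2*I*pi/5))*(exp(-4*I*pi/5)), {3}: (exp(-2*I*pi/5))*(exp(4*I*pi/5)), {4}: (exp(4*I*pi/5))*(exp(2*I*pi/5))
so (chi_3 * chi_4) takes values
  {0} -> 1, {1} -> exp(4*I*pi/5), {2} -> exp(-2*I*pi/5), {3} -> exp(2*I*pi/5), {4} -> exp(-4*I*pi/5).
Now take the inner product of this character with each irreducible chi from the table, <chi_3*chi_4, chi> = (1/5) sum_C |C| (chi_3*chi_4)(C) conj(chi(C)):
  <chi_3*chi_4, chi_0> = (1/5)[1*(1)*conj(1) + 1*(exp(4*I*pi/5))*conj(1) + 1*(exp(-2*I*pi/5))*conj(1) + 1*(exp(2*I*pi/5))*conj(1) + 1*(exp(-4*I*pi/5))*conj(1)]
      = (1/5)[(1) + (exp(4*I*pi/5)) + (exp(-2*I*pi/5)) + (exp(2*I*pi/5)) + (exp(-4*I*pi/5))] = 0/5 = 0
  <chi_3*chi_4, chi_1> = (1/5)[1*(1)*conj(1) + 1*(exp(4*I*pi/5))*conj(exp(2*I*pi/5)) + 1*(exp(-2*I*pi/5))*conj(exp(4*I*pi/5)) + 1*(exp(2*I*pi/5))*conj(exp(-4*I*pi/5)) + 1*(exp(-4*I*pi/5))*conj(exp(-2*I*pi/5))]
      = (1/5)[(1) + (exp(2*I*pi/5)) + (exp(4*I*pi/5)) + (exp(-4*I*pi/5)) + (exp(-2*I*pi/5))] = 0/5 = 0
  <chi_3*chi_4, chi_2> = (1/5)[1*(1)*conj(1) + 1*(exp(4*I*pi/5))*conj(exp(4*I*pi/5)) + 1*(exp(-2*I*pi/5))*conj(exp(-2*I*pi/5)) + 1*(exp(2*I*pi/5))*conj(exp(2*I*pi/5)) + 1*(exp(-4*I*pi/5))*conj(exp(-4*I*pi/5))]
      = (1/5)[(1) + (1) + (1) + (1) + (1)] = 5/5 = 1
  <chi_3*chi_4, chi_3> = (1/5)[1*(1)*conj(1) + 1*(exp(4*I*pi/5))*conj(exp(-4*I*pi/5)) + 1*(exp(-2*I*pi/5))*conj(exp(2*I*pi/5)) + 1*(exp(2*I*pi/5))*conj(exp(-2*I*pi/5)) + 1*(exp(-4*I*pi/5))*conj(exp(4*I*pi/5))]
      = (1/5)[(1) + (exp(-2*I*pi/5)) + (exp(-4*I*pi/5)) + (exp(4*I*pi/5)) + (exp(2*I*pi/5))] = 0/5 = 0
  <chi_3*chi_4, chi_4> = (1/5)[1*(1)*conj(1) + 1*(exp(4*I*pi/5))*conj(exp(-2*I*pi/5)) + 1*(exp(-2*I*pi/5))*conj(exp(-4*I*pi/5)) + 1*(exp(2*I*pi/5))*conj(exp(4*I*pi/5)) + 1*(exp(-4*I*pi/5))*conj(exp(2*I*pi/5))]
      = (1/5)[(1) + (exp(-4*I*pi/5)) + (exp(2*I*pi/5)) + (exp(-2*I*pi/5)) + (exp(4*I*pi/5))] = 0/5 = 0
(Exp terms are combined using exp(i*s)*conj(exp(i*t)) = exp(i*(s-t)), and sums of them are collapsed using the identity that for every m > 1 the m distinct m-th roots of unity sum to 0, e.g. 1 + exp(2*I*pi/3) + exp(-2*I*pi/3) = 0.)
Hence the multiplicities are chi_2: 1. Dimension check: dim(chi_3)*dim(chi_4) = 1*1 = 1 and sum (mult * dim) = 1*1 = 1.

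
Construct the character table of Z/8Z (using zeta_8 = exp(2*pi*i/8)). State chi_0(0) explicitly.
Character table of Z/8Z (irreps indexed chi_0,...,chi_7 with chi_k(m) = zeta_8^(k*m), zeta_8 = exp(2*pi*i/8)):
  irrep \ class  {0} (size 1)  {1} (size 1)    {2} (size 1)  {3} (size 1)    {4} (size 1)  {5} (size 1)    {6} (size 1)  {7} (size 1)  
  chi_0          1             1               1             1               1             1               1             1             
  chi_1          1             exp(I*pi/4)     I             exp(3*I*pi/4)   -1            exp(-3*I*pi/4)  -I            exp(-I*pi/4)  
  chi_2          1             I               -1            -I              1             I               -1            -I            
  chi_3          1             exp(3*I*pi/4)   -I            exp(I*pi/4)     -1            exp(-I*pi/4)    I             exp(-3*I*pi/4)
  chi_4          1             -1              1             -1              1             -1              1             -1            
  chi_5          1             exp(-3*I*pi/4)  I             exp(-I*pi/4)    -1            exp(I*pi/4)     -I            exp(3*I*pi/4) 
  chi_6          1             -I              -1            I               1             -I              -1            I             
  chi_7          1             exp(-I*pi/4)    -I            exp(-3*I*pi/4)  -1            exp(3*I*pi/4)   I             exp(I*pi/4)   

Spot check: chi_0(0) = zeta_8^(0*0) = zeta_8^0 = 1.

Explanation: Z/8Z is abelian, so all 8 irreducible complex representations are 1-dimensional. They are given by chi_k(m) = zeta_8^(k*m) for k = 0,...,7. Row orthogonality: sum_m chi_k(m) conj(chi_l(m)) = 8 * [k = l].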